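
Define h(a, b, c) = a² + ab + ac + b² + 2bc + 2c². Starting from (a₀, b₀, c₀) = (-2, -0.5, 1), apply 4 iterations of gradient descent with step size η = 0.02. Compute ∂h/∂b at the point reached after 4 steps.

∇h = (2a + b + c, a + 2b + 2c, a + 2b + 4c)
Step 1: at (-2, -0.5, 1), ∇h = (-3.5, -1, 1) → (-2, -0.5, 1) − 0.02·(-3.5, -1, 1) = (-1.93, -0.48, 0.98)
Step 2: at (-1.93, -0.48, 0.98), ∇h = (-3.36, -0.93, 1.03) → (-1.93, -0.48, 0.98) − 0.02·(-3.36, -0.93, 1.03) = (-1.8628, -0.4614, 0.9594)
Step 3: at (-1.8628, -0.4614, 0.9594), ∇h = (-3.2276, -0.8668, 1.052) → (-1.8628, -0.4614, 0.9594) − 0.02·(-3.2276, -0.8668, 1.052) = (-1.798248, -0.444064, 0.93836)
Step 4: at (-1.798248, -0.444064, 0.93836), ∇h = (-3.1022, -0.809656, 1.067064) → (-1.798248, -0.444064, 0.93836) − 0.02·(-3.1022, -0.809656, 1.067064) = (-1.736204, -0.42787088, 0.91701872)
∂h/∂b at (-1.736204, -0.42787088, 0.91701872) = -0.75790832

-0.75790832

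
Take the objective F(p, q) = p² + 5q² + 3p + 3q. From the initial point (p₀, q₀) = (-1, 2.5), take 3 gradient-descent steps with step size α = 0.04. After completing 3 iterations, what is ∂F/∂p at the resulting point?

0.778688

∇F = (2p + 3, 10q + 3)
Step 1: at (-1, 2.5), ∇F = (1, 28) → (-1, 2.5) − 0.04·(1, 28) = (-1.04, 1.38)
Step 2: at (-1.04, 1.38), ∇F = (0.92, 16.8) → (-1.04, 1.38) − 0.04·(0.92, 16.8) = (-1.0768, 0.708)
Step 3: at (-1.0768, 0.708), ∇F = (0.8464, 10.08) → (-1.0768, 0.708) − 0.04·(0.8464, 10.08) = (-1.110656, 0.3048)
∂F/∂p at (-1.110656, 0.3048) = 0.778688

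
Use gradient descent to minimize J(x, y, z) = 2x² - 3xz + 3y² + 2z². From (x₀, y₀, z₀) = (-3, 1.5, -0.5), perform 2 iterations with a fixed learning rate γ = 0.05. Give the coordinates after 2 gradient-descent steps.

∇J = (4x - 3z, 6y, -3x + 4z)
Step 1: at (-3, 1.5, -0.5), ∇J = (-10.5, 9, 7) → (-3, 1.5, -0.5) − 0.05·(-10.5, 9, 7) = (-2.475, 1.05, -0.85)
Step 2: at (-2.475, 1.05, -0.85), ∇J = (-7.35, 6.3, 4.025) → (-2.475, 1.05, -0.85) − 0.05·(-7.35, 6.3, 4.025) = (-2.1075, 0.735, -1.05125)

(-2.1075, 0.735, -1.05125)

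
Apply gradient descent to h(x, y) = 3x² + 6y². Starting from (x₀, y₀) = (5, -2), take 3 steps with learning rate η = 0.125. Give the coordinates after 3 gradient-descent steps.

∇h = (6x, 12y)
(x₁, y₁) = (5, -2) − 0.125·(30, -24) = (1.25, 1)
(x₂, y₂) = (1.25, 1) − 0.125·(7.5, 12) = (0.3125, -0.5)
(x₃, y₃) = (0.3125, -0.5) − 0.125·(1.875, -6) = (0.078125, 0.25)

(0.078125, 0.25)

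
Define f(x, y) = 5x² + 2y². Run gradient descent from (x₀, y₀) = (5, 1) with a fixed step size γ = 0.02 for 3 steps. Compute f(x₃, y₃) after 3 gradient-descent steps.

∇f = (10x, 4y)
(x₁, y₁) = (5, 1) − 0.02·(50, 4) = (4, 0.92)
(x₂, y₂) = (4, 0.92) − 0.02·(40, 3.68) = (3.2, 0.8464)
(x₃, y₃) = (3.2, 0.8464) − 0.02·(32, 3.3856) = (2.56, 0.778688)
f(2.56, 0.778688) = 33.980710002688

33.980710002688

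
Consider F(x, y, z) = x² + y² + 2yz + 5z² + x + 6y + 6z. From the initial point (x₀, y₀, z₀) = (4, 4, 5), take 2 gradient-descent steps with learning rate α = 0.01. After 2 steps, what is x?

∇F = (2x + 1, 2y + 2z + 6, 2y + 10z + 6)
(x₁, y₁, z₁) = (4, 4, 5) − 0.01·(9, 24, 64) = (3.91, 3.76, 4.36)
(x₂, y₂, z₂) = (3.91, 3.76, 4.36) − 0.01·(8.82, 22.24, 57.12) = (3.8218, 3.5376, 3.7888)
x = 3.8218

3.8218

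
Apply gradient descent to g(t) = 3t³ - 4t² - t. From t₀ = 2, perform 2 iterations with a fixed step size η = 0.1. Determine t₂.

0.271

g′(t) = 9t² - 8t - 1
t₁ = 2 − 0.1·19 = 0.1
t₂ = 0.1 − 0.1·(-1.71) = 0.271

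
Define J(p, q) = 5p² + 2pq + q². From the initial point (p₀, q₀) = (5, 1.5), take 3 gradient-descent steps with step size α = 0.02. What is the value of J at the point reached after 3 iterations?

34.769133638656

∇J = (10p + 2q, 2p + 2q)
(p₁, q₁) = (5, 1.5) − 0.02·(53, 13) = (3.94, 1.24)
(p₂, q₂) = (3.94, 1.24) − 0.02·(41.88, 10.36) = (3.1024, 1.0328)
(p₃, q₃) = (3.1024, 1.0328) − 0.02·(33.0896, 8.2704) = (2.440608, 0.867392)
J(2.440608, 0.867392) = 34.769133638656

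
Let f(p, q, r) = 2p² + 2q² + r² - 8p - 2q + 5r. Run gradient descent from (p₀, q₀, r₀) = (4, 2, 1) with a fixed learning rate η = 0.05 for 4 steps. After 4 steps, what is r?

-0.20365

∇f = (4p - 8, 4q - 2, 2r + 5)
(p₁, q₁, r₁) = (4, 2, 1) − 0.05·(8, 6, 7) = (3.6, 1.7, 0.65)
(p₂, q₂, r₂) = (3.6, 1.7, 0.65) − 0.05·(6.4, 4.8, 6.3) = (3.28, 1.46, 0.335)
(p₃, q₃, r₃) = (3.28, 1.46, 0.335) − 0.05·(5.12, 3.84, 5.67) = (3.024, 1.268, 0.0515)
(p₄, q₄, r₄) = (3.024, 1.268, 0.0515) − 0.05·(4.096, 3.072, 5.103) = (2.8192, 1.1144, -0.20365)
r = -0.20365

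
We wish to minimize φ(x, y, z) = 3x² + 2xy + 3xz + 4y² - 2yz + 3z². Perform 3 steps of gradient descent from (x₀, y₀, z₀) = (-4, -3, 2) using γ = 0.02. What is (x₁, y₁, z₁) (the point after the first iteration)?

(-3.52, -2.28, 1.88)

∇φ = (6x + 2y + 3z, 2x + 8y - 2z, 3x - 2y + 6z)
Step 1: at (-4, -3, 2), ∇φ = (-24, -36, 6) → (-4, -3, 2) − 0.02·(-24, -36, 6) = (-3.52, -2.28, 1.88)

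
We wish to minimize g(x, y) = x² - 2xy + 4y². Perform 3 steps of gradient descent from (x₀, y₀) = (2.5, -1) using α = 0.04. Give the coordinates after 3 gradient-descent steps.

(1.831776, 0.059136)

∇g = (2x - 2y, -2x + 8y)
(x₁, y₁) = (2.5, -1) − 0.04·(7, -13) = (2.22, -0.48)
(x₂, y₂) = (2.22, -0.48) − 0.04·(5.4, -8.28) = (2.004, -0.1488)
(x₃, y₃) = (2.004, -0.1488) − 0.04·(4.3056, -5.1984) = (1.831776, 0.059136)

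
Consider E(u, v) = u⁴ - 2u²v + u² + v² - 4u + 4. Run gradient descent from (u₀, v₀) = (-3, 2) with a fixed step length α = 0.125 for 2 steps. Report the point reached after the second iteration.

∇E = (4u³ - 4uv + 2u - 4, -2u² + 2v)
Step 1: at (-3, 2), ∇E = (-94, -14) → (-3, 2) − 0.125·(-94, -14) = (8.75, 3.75)
Step 2: at (8.75, 3.75), ∇E = (2561.9375, -145.625) → (8.75, 3.75) − 0.125·(2561.9375, -145.625) = (-311.4921875, 21.953125)

(-311.4921875, 21.953125)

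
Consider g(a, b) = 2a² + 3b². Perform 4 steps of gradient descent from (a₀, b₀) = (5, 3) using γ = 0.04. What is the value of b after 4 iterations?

1.00086528

∇g = (4a, 6b)
(a₁, b₁) = (5, 3) − 0.04·(20, 18) = (4.2, 2.28)
(a₂, b₂) = (4.2, 2.28) − 0.04·(16.8, 13.68) = (3.528, 1.7328)
(a₃, b₃) = (3.528, 1.7328) − 0.04·(14.112, 10.3968) = (2.96352, 1.316928)
(a₄, b₄) = (2.96352, 1.316928) − 0.04·(11.85408, 7.901568) = (2.4893568, 1.00086528)
b = 1.00086528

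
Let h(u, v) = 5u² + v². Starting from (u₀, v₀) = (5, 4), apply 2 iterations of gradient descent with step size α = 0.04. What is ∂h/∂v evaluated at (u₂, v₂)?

6.7712

∇h = (10u, 2v)
Step 1: at (5, 4), ∇h = (50, 8) → (5, 4) − 0.04·(50, 8) = (3, 3.68)
Step 2: at (3, 3.68), ∇h = (30, 7.36) → (3, 3.68) − 0.04·(30, 7.36) = (1.8, 3.3856)
∂h/∂v at (1.8, 3.3856) = 6.7712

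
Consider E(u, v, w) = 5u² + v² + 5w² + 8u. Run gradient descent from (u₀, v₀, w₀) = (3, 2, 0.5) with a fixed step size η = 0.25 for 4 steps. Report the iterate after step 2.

∇E = (10u + 8, 2v, 10w)
(u₁, v₁, w₁) = (3, 2, 0.5) − 0.25·(38, 4, 5) = (-6.5, 1, -0.75)
(u₂, v₂, w₂) = (-6.5, 1, -0.75) − 0.25·(-57, 2, -7.5) = (7.75, 0.5, 1.125)

(7.75, 0.5, 1.125)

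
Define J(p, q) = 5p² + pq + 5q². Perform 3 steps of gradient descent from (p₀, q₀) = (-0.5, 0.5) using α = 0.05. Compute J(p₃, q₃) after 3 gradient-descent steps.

∇J = (10p + q, p + 10q)
(p₁, q₁) = (-0.5, 0.5) − 0.05·(-4.5, 4.5) = (-0.275, 0.275)
(p₂, q₂) = (-0.275, 0.275) − 0.05·(-2.475, 2.475) = (-0.15125, 0.15125)
(p₃, q₃) = (-0.15125, 0.15125) − 0.05·(-1.36125, 1.36125) = (-0.0831875, 0.0831875)
J(-0.0831875, 0.0831875) = 0.06228144140625

0.06228144140625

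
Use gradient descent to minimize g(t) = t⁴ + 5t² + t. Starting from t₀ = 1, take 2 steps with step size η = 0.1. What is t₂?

g′(t) = 4t³ + 10t + 1
t₁ = 1 − 0.1·15 = -0.5
t₂ = -0.5 − 0.1·(-4.5) = -0.05

-0.05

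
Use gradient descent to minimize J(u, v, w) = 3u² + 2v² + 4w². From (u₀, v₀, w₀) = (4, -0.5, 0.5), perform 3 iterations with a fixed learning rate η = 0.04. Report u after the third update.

1.755904

∇J = (6u, 4v, 8w)
(u₁, v₁, w₁) = (4, -0.5, 0.5) − 0.04·(24, -2, 4) = (3.04, -0.42, 0.34)
(u₂, v₂, w₂) = (3.04, -0.42, 0.34) − 0.04·(18.24, -1.68, 2.72) = (2.3104, -0.3528, 0.2312)
(u₃, v₃, w₃) = (2.3104, -0.3528, 0.2312) − 0.04·(13.8624, -1.4112, 1.8496) = (1.755904, -0.296352, 0.157216)
u = 1.755904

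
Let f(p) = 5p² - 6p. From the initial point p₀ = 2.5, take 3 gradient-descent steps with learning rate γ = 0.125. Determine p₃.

0.5703125

f′(p) = 10p - 6
Step 1: f′(2.5) = 19; p₁ = 2.5 − 0.125·19 = 0.125
Step 2: f′(0.125) = -4.75; p₂ = 0.125 − 0.125·(-4.75) = 0.71875
Step 3: f′(0.71875) = 1.1875; p₃ = 0.71875 − 0.125·1.1875 = 0.5703125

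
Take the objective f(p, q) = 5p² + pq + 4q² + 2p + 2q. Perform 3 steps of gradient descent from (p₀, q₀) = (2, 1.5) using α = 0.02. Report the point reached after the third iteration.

∇f = (10p + q + 2, p + 8q + 2)
Step 1: at (2, 1.5), ∇f = (23.5, 16) → (2, 1.5) − 0.02·(23.5, 16) = (1.53, 1.18)
Step 2: at (1.53, 1.18), ∇f = (18.48, 12.97) → (1.53, 1.18) − 0.02·(18.48, 12.97) = (1.1604, 0.9206)
Step 3: at (1.1604, 0.9206), ∇f = (14.5246, 10.5252) → (1.1604, 0.9206) − 0.02·(14.5246, 10.5252) = (0.869908, 0.710096)

(0.869908, 0.710096)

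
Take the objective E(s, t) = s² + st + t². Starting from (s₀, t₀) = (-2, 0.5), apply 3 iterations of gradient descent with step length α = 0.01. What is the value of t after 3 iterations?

0.528369

∇E = (2s + t, s + 2t)
Step 1: at (-2, 0.5), ∇E = (-3.5, -1) → (-2, 0.5) − 0.01·(-3.5, -1) = (-1.965, 0.51)
Step 2: at (-1.965, 0.51), ∇E = (-3.42, -0.945) → (-1.965, 0.51) − 0.01·(-3.42, -0.945) = (-1.9308, 0.51945)
Step 3: at (-1.9308, 0.51945), ∇E = (-3.34215, -0.8919) → (-1.9308, 0.51945) − 0.01·(-3.34215, -0.8919) = (-1.8973785, 0.528369)
t = 0.528369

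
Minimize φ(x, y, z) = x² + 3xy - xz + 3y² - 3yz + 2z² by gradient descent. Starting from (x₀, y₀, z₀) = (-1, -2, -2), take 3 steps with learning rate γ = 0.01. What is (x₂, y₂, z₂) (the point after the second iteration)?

(-0.8838, -1.8269, -1.9771)

∇φ = (2x + 3y - z, 3x + 6y - 3z, -x - 3y + 4z)
(x₁, y₁, z₁) = (-1, -2, -2) − 0.01·(-6, -9, -1) = (-0.94, -1.91, -1.99)
(x₂, y₂, z₂) = (-0.94, -1.91, -1.99) − 0.01·(-5.62, -8.31, -1.29) = (-0.8838, -1.8269, -1.9771)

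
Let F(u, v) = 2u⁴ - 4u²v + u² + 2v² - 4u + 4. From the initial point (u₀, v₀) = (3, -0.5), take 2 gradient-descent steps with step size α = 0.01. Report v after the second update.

∇F = (8u³ - 8uv + 2u - 4, -4u² + 4v)
Step 1: at (3, -0.5), ∇F = (230, -38) → (3, -0.5) − 0.01·(230, -38) = (0.7, -0.12)
Step 2: at (0.7, -0.12), ∇F = (0.816, -2.44) → (0.7, -0.12) − 0.01·(0.816, -2.44) = (0.69184, -0.0956)
v = -0.0956

-0.0956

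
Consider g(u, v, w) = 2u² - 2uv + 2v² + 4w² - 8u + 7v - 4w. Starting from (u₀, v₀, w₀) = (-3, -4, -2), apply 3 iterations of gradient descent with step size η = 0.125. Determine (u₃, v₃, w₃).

∇g = (4u - 2v - 8, -2u + 4v + 7, 8w - 4)
Step 1: at (-3, -4, -2), ∇g = (-12, -3, -20) → (-3, -4, -2) − 0.125·(-12, -3, -20) = (-1.5, -3.625, 0.5)
Step 2: at (-1.5, -3.625, 0.5), ∇g = (-6.75, -4.5, 0) → (-1.5, -3.625, 0.5) − 0.125·(-6.75, -4.5, 0) = (-0.65625, -3.0625, 0.5)
Step 3: at (-0.65625, -3.0625, 0.5), ∇g = (-4.5, -3.9375, 0) → (-0.65625, -3.0625, 0.5) − 0.125·(-4.5, -3.9375, 0) = (-0.09375, -2.5703125, 0.5)

(-0.09375, -2.5703125, 0.5)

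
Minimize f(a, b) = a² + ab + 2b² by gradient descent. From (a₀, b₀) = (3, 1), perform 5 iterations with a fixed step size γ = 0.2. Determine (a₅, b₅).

(0.32768, -0.13568)

∇f = (2a + b, a + 4b)
Step 1: at (3, 1), ∇f = (7, 7) → (3, 1) − 0.2·(7, 7) = (1.6, -0.4)
Step 2: at (1.6, -0.4), ∇f = (2.8, 0) → (1.6, -0.4) − 0.2·(2.8, 0) = (1.04, -0.4)
Step 3: at (1.04, -0.4), ∇f = (1.68, -0.56) → (1.04, -0.4) − 0.2·(1.68, -0.56) = (0.704, -0.288)
Step 4: at (0.704, -0.288), ∇f = (1.12, -0.448) → (0.704, -0.288) − 0.2·(1.12, -0.448) = (0.48, -0.1984)
Step 5: at (0.48, -0.1984), ∇f = (0.7616, -0.3136) → (0.48, -0.1984) − 0.2·(0.7616, -0.3136) = (0.32768, -0.13568)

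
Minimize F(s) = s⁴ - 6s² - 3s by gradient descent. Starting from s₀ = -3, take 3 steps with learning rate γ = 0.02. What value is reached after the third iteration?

-1.55067384

F′(s) = 4s³ - 12s - 3
s₁ = -3 − 0.02·(-75) = -1.5
s₂ = -1.5 − 0.02·1.5 = -1.53
s₃ = -1.53 − 0.02·1.033692 = -1.55067384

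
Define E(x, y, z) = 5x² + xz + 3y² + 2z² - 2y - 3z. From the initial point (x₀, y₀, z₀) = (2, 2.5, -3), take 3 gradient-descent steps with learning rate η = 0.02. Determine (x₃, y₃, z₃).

∇E = (10x + z, 6y - 2, x + 4z - 3)
Step 1: at (2, 2.5, -3), ∇E = (17, 13, -13) → (2, 2.5, -3) − 0.02·(17, 13, -13) = (1.66, 2.24, -2.74)
Step 2: at (1.66, 2.24, -2.74), ∇E = (13.86, 11.44, -12.3) → (1.66, 2.24, -2.74) − 0.02·(13.86, 11.44, -12.3) = (1.3828, 2.0112, -2.494)
Step 3: at (1.3828, 2.0112, -2.494), ∇E = (11.334, 10.0672, -11.5932) → (1.3828, 2.0112, -2.494) − 0.02·(11.334, 10.0672, -11.5932) = (1.15612, 1.809856, -2.262136)

(1.15612, 1.809856, -2.262136)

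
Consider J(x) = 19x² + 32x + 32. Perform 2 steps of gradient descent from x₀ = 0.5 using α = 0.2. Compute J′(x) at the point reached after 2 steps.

J′(x) = 38x + 32
x₁ = 0.5 − 0.2·51 = -9.7
x₂ = -9.7 − 0.2·(-336.6) = 57.62
J′(x) at (57.62) = 2221.56

2221.56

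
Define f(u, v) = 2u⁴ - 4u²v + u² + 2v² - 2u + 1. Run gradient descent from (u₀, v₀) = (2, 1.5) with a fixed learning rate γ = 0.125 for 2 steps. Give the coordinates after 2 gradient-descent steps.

∇f = (8u³ - 8uv + 2u - 2, -4u² + 4v)
Step 1: at (2, 1.5), ∇f = (42, -10) → (2, 1.5) − 0.125·(42, -10) = (-3.25, 2.75)
Step 2: at (-3.25, 2.75), ∇f = (-211.625, -31.25) → (-3.25, 2.75) − 0.125·(-211.625, -31.25) = (23.203125, 6.65625)

(23.203125, 6.65625)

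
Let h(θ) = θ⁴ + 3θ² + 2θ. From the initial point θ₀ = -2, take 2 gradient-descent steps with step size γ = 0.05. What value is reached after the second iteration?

h′(θ) = 4θ³ + 6θ + 2
Step 1: h′(-2) = -42; θ₁ = -2 − 0.05·(-42) = 0.1
Step 2: h′(0.1) = 2.604; θ₂ = 0.1 − 0.05·2.604 = -0.0302

-0.0302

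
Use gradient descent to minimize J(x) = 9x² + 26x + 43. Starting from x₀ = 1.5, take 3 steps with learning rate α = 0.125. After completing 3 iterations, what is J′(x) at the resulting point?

-103.515625

J′(x) = 18x + 26
Step 1: J′(1.5) = 53; x₁ = 1.5 − 0.125·53 = -5.125
Step 2: J′(-5.125) = -66.25; x₂ = -5.125 − 0.125·(-66.25) = 3.15625
Step 3: J′(3.15625) = 82.8125; x₃ = 3.15625 − 0.125·82.8125 = -7.1953125
J′(x) at (-7.1953125) = -103.515625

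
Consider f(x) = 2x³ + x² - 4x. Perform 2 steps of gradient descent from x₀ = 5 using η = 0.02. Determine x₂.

f′(x) = 6x² + 2x - 4
x₁ = 5 − 0.02·156 = 1.88
x₂ = 1.88 − 0.02·20.9664 = 1.460672

1.460672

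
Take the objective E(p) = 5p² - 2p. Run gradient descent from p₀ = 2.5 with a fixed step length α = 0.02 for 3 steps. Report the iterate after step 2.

1.672

E′(p) = 10p - 2
p₁ = 2.5 − 0.02·23 = 2.04
p₂ = 2.04 − 0.02·18.4 = 1.672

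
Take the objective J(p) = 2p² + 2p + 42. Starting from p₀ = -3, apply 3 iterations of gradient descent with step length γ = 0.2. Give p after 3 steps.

J′(p) = 4p + 2
p₁ = -3 − 0.2·(-10) = -1
p₂ = -1 − 0.2·(-2) = -0.6
p₃ = -0.6 − 0.2·(-0.4) = -0.52

-0.52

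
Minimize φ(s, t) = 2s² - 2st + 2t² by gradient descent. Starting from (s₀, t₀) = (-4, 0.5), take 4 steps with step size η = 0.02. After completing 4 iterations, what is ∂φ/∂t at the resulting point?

∇φ = (4s - 2t, -2s + 4t)
(s₁, t₁) = (-4, 0.5) − 0.02·(-17, 10) = (-3.66, 0.3)
(s₂, t₂) = (-3.66, 0.3) − 0.02·(-15.24, 8.52) = (-3.3552, 0.1296)
(s₃, t₃) = (-3.3552, 0.1296) − 0.02·(-13.68, 7.2288) = (-3.0816, -0.014976)
(s₄, t₄) = (-3.0816, -0.014976) − 0.02·(-12.296448, 6.103296) = (-2.83567104, -0.13704192)
∂φ/∂t at (-2.83567104, -0.13704192) = 5.1231744

5.1231744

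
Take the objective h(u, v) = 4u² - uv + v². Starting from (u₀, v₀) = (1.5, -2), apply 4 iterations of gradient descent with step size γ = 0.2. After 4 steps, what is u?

∇h = (8u - v, -u + 2v)
(u₁, v₁) = (1.5, -2) − 0.2·(14, -5.5) = (-1.3, -0.9)
(u₂, v₂) = (-1.3, -0.9) − 0.2·(-9.5, -0.5) = (0.6, -0.8)
(u₃, v₃) = (0.6, -0.8) − 0.2·(5.6, -2.2) = (-0.52, -0.36)
(u₄, v₄) = (-0.52, -0.36) − 0.2·(-3.8, -0.2) = (0.24, -0.32)
u = 0.24

0.24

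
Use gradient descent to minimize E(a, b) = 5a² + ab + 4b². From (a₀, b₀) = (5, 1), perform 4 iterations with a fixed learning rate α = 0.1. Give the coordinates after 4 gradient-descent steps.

(0.0013, -0.0031)

∇E = (10a + b, a + 8b)
(a₁, b₁) = (5, 1) − 0.1·(51, 13) = (-0.1, -0.3)
(a₂, b₂) = (-0.1, -0.3) − 0.1·(-1.3, -2.5) = (0.03, -0.05)
(a₃, b₃) = (0.03, -0.05) − 0.1·(0.25, -0.37) = (0.005, -0.013)
(a₄, b₄) = (0.005, -0.013) − 0.1·(0.037, -0.099) = (0.0013, -0.0031)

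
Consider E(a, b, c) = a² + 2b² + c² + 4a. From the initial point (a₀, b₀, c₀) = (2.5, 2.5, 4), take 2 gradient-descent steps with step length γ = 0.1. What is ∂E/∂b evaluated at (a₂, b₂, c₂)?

∇E = (2a + 4, 4b, 2c)
Step 1: at (2.5, 2.5, 4), ∇E = (9, 10, 8) → (2.5, 2.5, 4) − 0.1·(9, 10, 8) = (1.6, 1.5, 3.2)
Step 2: at (1.6, 1.5, 3.2), ∇E = (7.2, 6, 6.4) → (1.6, 1.5, 3.2) − 0.1·(7.2, 6, 6.4) = (0.88, 0.9, 2.56)
∂E/∂b at (0.88, 0.9, 2.56) = 3.6

3.6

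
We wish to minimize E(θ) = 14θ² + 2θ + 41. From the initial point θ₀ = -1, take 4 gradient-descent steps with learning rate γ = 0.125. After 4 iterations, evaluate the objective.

E′(θ) = 28θ + 2
Step 1: E′(-1) = -26; θ₁ = -1 − 0.125·(-26) = 2.25
Step 2: E′(2.25) = 65; θ₂ = 2.25 − 0.125·65 = -5.875
Step 3: E′(-5.875) = -162.5; θ₃ = -5.875 − 0.125·(-162.5) = 14.4375
Step 4: E′(14.4375) = 406.25; θ₄ = 14.4375 − 0.125·406.25 = -36.34375
E(-36.34375) = 18460.466796875

18460.466796875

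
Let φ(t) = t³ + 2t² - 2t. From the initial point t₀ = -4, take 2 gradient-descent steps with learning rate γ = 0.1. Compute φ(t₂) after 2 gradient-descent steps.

-5802.423

φ′(t) = 3t² + 4t - 2
Step 1: φ′(-4) = 30; t₁ = -4 − 0.1·30 = -7
Step 2: φ′(-7) = 117; t₂ = -7 − 0.1·117 = -18.7
φ(-18.7) = -5802.423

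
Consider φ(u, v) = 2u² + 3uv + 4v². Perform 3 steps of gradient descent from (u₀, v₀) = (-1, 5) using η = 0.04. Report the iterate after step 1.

(-1.44, 3.52)

∇φ = (4u + 3v, 3u + 8v)
(u₁, v₁) = (-1, 5) − 0.04·(11, 37) = (-1.44, 3.52)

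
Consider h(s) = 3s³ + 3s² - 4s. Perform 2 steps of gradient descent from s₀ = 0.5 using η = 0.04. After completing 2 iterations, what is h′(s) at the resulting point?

0.23174129

h′(s) = 9s² + 6s - 4
Step 1: h′(0.5) = 1.25; s₁ = 0.5 − 0.04·1.25 = 0.45
Step 2: h′(0.45) = 0.5225; s₂ = 0.45 − 0.04·0.5225 = 0.4291
h′(s) at (0.4291) = 0.23174129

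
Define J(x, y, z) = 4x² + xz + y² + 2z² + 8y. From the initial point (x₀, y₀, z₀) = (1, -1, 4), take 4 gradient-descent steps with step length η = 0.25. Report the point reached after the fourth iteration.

∇J = (8x + z, 2y + 8, x + 4z)
Step 1: at (1, -1, 4), ∇J = (12, 6, 17) → (1, -1, 4) − 0.25·(12, 6, 17) = (-2, -2.5, -0.25)
Step 2: at (-2, -2.5, -0.25), ∇J = (-16.25, 3, -3) → (-2, -2.5, -0.25) − 0.25·(-16.25, 3, -3) = (2.0625, -3.25, 0.5)
Step 3: at (2.0625, -3.25, 0.5), ∇J = (17, 1.5, 4.0625) → (2.0625, -3.25, 0.5) − 0.25·(17, 1.5, 4.0625) = (-2.1875, -3.625, -0.515625)
Step 4: at (-2.1875, -3.625, -0.515625), ∇J = (-18.015625, 0.75, -4.25) → (-2.1875, -3.625, -0.515625) − 0.25·(-18.015625, 0.75, -4.25) = (2.31640625, -3.8125, 0.546875)

(2.31640625, -3.8125, 0.546875)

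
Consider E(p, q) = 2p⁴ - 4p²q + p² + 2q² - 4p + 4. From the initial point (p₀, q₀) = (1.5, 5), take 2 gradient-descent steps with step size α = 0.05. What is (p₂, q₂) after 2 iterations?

(-4.3312, 5.608)

∇E = (8p³ - 8pq + 2p - 4, -4p² + 4q)
Step 1: at (1.5, 5), ∇E = (-34, 11) → (1.5, 5) − 0.05·(-34, 11) = (3.2, 4.45)
Step 2: at (3.2, 4.45), ∇E = (150.624, -23.16) → (3.2, 4.45) − 0.05·(150.624, -23.16) = (-4.3312, 5.608)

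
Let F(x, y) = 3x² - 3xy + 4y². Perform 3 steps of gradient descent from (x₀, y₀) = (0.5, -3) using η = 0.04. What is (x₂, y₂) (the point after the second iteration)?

(-0.2224, -1.344)

∇F = (6x - 3y, -3x + 8y)
(x₁, y₁) = (0.5, -3) − 0.04·(12, -25.5) = (0.02, -1.98)
(x₂, y₂) = (0.02, -1.98) − 0.04·(6.06, -15.9) = (-0.2224, -1.344)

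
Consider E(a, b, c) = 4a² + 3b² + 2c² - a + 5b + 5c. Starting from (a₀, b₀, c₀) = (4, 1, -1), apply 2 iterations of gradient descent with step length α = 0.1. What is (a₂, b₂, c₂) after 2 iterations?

∇E = (8a - 1, 6b + 5, 4c + 5)
(a₁, b₁, c₁) = (4, 1, -1) − 0.1·(31, 11, 1) = (0.9, -0.1, -1.1)
(a₂, b₂, c₂) = (0.9, -0.1, -1.1) − 0.1·(6.2, 4.4, 0.6) = (0.28, -0.54, -1.16)

(0.28, -0.54, -1.16)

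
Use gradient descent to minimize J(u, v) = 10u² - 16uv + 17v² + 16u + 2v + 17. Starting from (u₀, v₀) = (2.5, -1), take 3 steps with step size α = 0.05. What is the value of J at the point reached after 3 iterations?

∇J = (20u - 16v + 16, -16u + 34v + 2)
Step 1: at (2.5, -1), ∇J = (82, -72) → (2.5, -1) − 0.05·(82, -72) = (-1.6, 2.6)
Step 2: at (-1.6, 2.6), ∇J = (-57.6, 116) → (-1.6, 2.6) − 0.05·(-57.6, 116) = (1.28, -3.2)
Step 3: at (1.28, -3.2), ∇J = (92.8, -127.28) → (1.28, -3.2) − 0.05·(92.8, -127.28) = (-3.36, 3.164)
J(-3.36, 3.164) = 422.745872

422.745872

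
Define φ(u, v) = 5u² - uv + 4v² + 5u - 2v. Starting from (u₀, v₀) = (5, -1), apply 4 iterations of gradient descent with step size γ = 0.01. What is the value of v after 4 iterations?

-0.4978859

∇φ = (10u - v + 5, -u + 8v - 2)
(u₁, v₁) = (5, -1) − 0.01·(56, -15) = (4.44, -0.85)
(u₂, v₂) = (4.44, -0.85) − 0.01·(50.25, -13.24) = (3.9375, -0.7176)
(u₃, v₃) = (3.9375, -0.7176) − 0.01·(45.0926, -11.6783) = (3.486574, -0.600817)
(u₄, v₄) = (3.486574, -0.600817) − 0.01·(40.466557, -10.29311) = (3.08190843, -0.4978859)
v = -0.4978859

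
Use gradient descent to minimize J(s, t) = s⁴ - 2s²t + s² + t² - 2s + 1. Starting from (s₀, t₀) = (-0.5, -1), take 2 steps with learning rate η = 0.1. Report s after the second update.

0.22495

∇J = (4s³ - 4st + 2s - 2, -2s² + 2t)
(s₁, t₁) = (-0.5, -1) − 0.1·(-5.5, -2.5) = (0.05, -0.75)
(s₂, t₂) = (0.05, -0.75) − 0.1·(-1.7495, -1.505) = (0.22495, -0.5995)
s = 0.22495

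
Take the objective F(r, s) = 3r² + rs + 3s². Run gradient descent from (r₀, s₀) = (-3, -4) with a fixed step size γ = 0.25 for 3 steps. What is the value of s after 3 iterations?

∇F = (6r + s, r + 6s)
Step 1: at (-3, -4), ∇F = (-22, -27) → (-3, -4) − 0.25·(-22, -27) = (2.5, 2.75)
Step 2: at (2.5, 2.75), ∇F = (17.75, 19) → (2.5, 2.75) − 0.25·(17.75, 19) = (-1.9375, -2)
Step 3: at (-1.9375, -2), ∇F = (-13.625, -13.9375) → (-1.9375, -2) − 0.25·(-13.625, -13.9375) = (1.46875, 1.484375)
s = 1.484375

1.484375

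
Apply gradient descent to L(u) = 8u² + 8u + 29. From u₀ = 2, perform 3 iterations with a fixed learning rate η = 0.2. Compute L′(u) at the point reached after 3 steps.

L′(u) = 16u + 8
Step 1: L′(2) = 40; u₁ = 2 − 0.2·40 = -6
Step 2: L′(-6) = -88; u₂ = -6 − 0.2·(-88) = 11.6
Step 3: L′(11.6) = 193.6; u₃ = 11.6 − 0.2·193.6 = -27.12
L′(u) at (-27.12) = -425.92

-425.92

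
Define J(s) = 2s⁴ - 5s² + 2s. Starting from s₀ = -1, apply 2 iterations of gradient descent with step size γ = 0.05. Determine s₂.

-1.2088

J′(s) = 8s³ - 10s + 2
Step 1: J′(-1) = 4; s₁ = -1 − 0.05·4 = -1.2
Step 2: J′(-1.2) = 0.176; s₂ = -1.2 − 0.05·0.176 = -1.2088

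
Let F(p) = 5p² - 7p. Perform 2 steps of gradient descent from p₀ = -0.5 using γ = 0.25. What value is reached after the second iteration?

-2

F′(p) = 10p - 7
p₁ = -0.5 − 0.25·(-12) = 2.5
p₂ = 2.5 − 0.25·18 = -2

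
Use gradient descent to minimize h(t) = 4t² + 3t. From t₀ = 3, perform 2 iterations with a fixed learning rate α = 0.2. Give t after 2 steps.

0.84

h′(t) = 8t + 3
t₁ = 3 − 0.2·27 = -2.4
t₂ = -2.4 − 0.2·(-16.2) = 0.84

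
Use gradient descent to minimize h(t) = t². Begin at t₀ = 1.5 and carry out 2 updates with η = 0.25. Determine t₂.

0.375

h′(t) = 2t
Step 1: h′(1.5) = 3; t₁ = 1.5 − 0.25·3 = 0.75
Step 2: h′(0.75) = 1.5; t₂ = 0.75 − 0.25·1.5 = 0.375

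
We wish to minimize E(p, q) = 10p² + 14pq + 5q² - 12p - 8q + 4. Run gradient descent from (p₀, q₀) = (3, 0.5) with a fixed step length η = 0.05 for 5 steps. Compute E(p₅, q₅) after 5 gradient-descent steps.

0.19978797925

∇E = (20p + 14q - 12, 14p + 10q - 8)
Step 1: at (3, 0.5), ∇E = (55, 39) → (3, 0.5) − 0.05·(55, 39) = (0.25, -1.45)
Step 2: at (0.25, -1.45), ∇E = (-27.3, -19) → (0.25, -1.45) − 0.05·(-27.3, -19) = (1.615, -0.5)
Step 3: at (1.615, -0.5), ∇E = (13.3, 9.61) → (1.615, -0.5) − 0.05·(13.3, 9.61) = (0.95, -0.9805)
Step 4: at (0.95, -0.9805), ∇E = (-6.727, -4.505) → (0.95, -0.9805) − 0.05·(-6.727, -4.505) = (1.28635, -0.75525)
Step 5: at (1.28635, -0.75525), ∇E = (3.1535, 2.4564) → (1.28635, -0.75525) − 0.05·(3.1535, 2.4564) = (1.128675, -0.87807)
E(1.128675, -0.87807) = 0.19978797925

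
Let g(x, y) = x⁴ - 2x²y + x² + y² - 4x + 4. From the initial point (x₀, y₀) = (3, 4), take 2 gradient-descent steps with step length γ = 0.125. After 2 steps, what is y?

∇g = (4x³ - 4xy + 2x - 4, -2x² + 2y)
(x₁, y₁) = (3, 4) − 0.125·(62, -10) = (-4.75, 5.25)
(x₂, y₂) = (-4.75, 5.25) − 0.125·(-342.4375, -34.625) = (38.0546875, 9.578125)
y = 9.578125

9.578125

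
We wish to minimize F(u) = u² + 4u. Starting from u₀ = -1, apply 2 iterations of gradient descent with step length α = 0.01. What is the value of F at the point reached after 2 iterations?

F′(u) = 2u + 4
u₁ = -1 − 0.01·2 = -1.02
u₂ = -1.02 − 0.01·1.96 = -1.0396
F(-1.0396) = -3.07763184

-3.07763184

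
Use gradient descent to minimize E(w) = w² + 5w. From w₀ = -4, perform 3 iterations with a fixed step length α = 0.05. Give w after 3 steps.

E′(w) = 2w + 5
w₁ = -4 − 0.05·(-3) = -3.85
w₂ = -3.85 − 0.05·(-2.7) = -3.715
w₃ = -3.715 − 0.05·(-2.43) = -3.5935

-3.5935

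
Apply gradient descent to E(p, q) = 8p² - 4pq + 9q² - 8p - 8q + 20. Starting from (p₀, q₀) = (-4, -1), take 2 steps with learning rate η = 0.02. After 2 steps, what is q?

-0.5632

∇E = (16p - 4q - 8, -4p + 18q - 8)
(p₁, q₁) = (-4, -1) − 0.02·(-68, -10) = (-2.64, -0.8)
(p₂, q₂) = (-2.64, -0.8) − 0.02·(-47.04, -11.84) = (-1.6992, -0.5632)
q = -0.5632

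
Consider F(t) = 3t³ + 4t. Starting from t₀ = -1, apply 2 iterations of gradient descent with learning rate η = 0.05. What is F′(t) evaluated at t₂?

F′(t) = 9t² + 4
t₁ = -1 − 0.05·13 = -1.65
t₂ = -1.65 − 0.05·28.5025 = -3.075125
F′(t) at (-3.075125) = 89.107543890625

89.107543890625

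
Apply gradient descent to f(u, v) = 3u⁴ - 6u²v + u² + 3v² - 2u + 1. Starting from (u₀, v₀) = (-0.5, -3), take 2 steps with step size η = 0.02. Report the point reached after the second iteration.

∇f = (12u³ - 12uv + 2u - 2, -6u² + 6v)
(u₁, v₁) = (-0.5, -3) − 0.02·(-22.5, -19.5) = (-0.05, -2.61)
(u₂, v₂) = (-0.05, -2.61) − 0.02·(-3.6675, -15.675) = (0.02335, -2.2965)

(0.02335, -2.2965)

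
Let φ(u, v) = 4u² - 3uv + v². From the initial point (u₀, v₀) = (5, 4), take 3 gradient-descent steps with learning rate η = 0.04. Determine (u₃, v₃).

∇φ = (8u - 3v, -3u + 2v)
Step 1: at (5, 4), ∇φ = (28, -7) → (5, 4) − 0.04·(28, -7) = (3.88, 4.28)
Step 2: at (3.88, 4.28), ∇φ = (18.2, -3.08) → (3.88, 4.28) − 0.04·(18.2, -3.08) = (3.152, 4.4032)
Step 3: at (3.152, 4.4032), ∇φ = (12.0064, -0.6496) → (3.152, 4.4032) − 0.04·(12.0064, -0.6496) = (2.671744, 4.429184)

(2.671744, 4.429184)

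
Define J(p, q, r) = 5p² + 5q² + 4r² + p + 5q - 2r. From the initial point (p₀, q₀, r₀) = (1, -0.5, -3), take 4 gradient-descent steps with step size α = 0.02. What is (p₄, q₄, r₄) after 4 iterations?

(0.35056, -0.5, -1.36808192)

∇J = (10p + 1, 10q + 5, 8r - 2)
Step 1: at (1, -0.5, -3), ∇J = (11, 0, -26) → (1, -0.5, -3) − 0.02·(11, 0, -26) = (0.78, -0.5, -2.48)
Step 2: at (0.78, -0.5, -2.48), ∇J = (8.8, 0, -21.84) → (0.78, -0.5, -2.48) − 0.02·(8.8, 0, -21.84) = (0.604, -0.5, -2.0432)
Step 3: at (0.604, -0.5, -2.0432), ∇J = (7.04, 0, -18.3456) → (0.604, -0.5, -2.0432) − 0.02·(7.04, 0, -18.3456) = (0.4632, -0.5, -1.676288)
Step 4: at (0.4632, -0.5, -1.676288), ∇J = (5.632, 0, -15.410304) → (0.4632, -0.5, -1.676288) − 0.02·(5.632, 0, -15.410304) = (0.35056, -0.5, -1.36808192)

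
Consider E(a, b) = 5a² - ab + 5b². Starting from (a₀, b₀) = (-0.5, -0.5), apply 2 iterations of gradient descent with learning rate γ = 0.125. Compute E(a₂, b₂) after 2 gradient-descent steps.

0.00054931640625

∇E = (10a - b, -a + 10b)
Step 1: at (-0.5, -0.5), ∇E = (-4.5, -4.5) → (-0.5, -0.5) − 0.125·(-4.5, -4.5) = (0.0625, 0.0625)
Step 2: at (0.0625, 0.0625), ∇E = (0.5625, 0.5625) → (0.0625, 0.0625) − 0.125·(0.5625, 0.5625) = (-0.0078125, -0.0078125)
E(-0.0078125, -0.0078125) = 0.00054931640625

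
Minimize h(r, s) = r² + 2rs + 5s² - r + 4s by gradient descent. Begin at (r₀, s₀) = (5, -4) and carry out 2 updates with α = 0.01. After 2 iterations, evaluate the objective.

∇h = (2r + 2s - 1, 2r + 10s + 4)
Step 1: at (5, -4), ∇h = (1, -26) → (5, -4) − 0.01·(1, -26) = (4.99, -3.74)
Step 2: at (4.99, -3.74), ∇h = (1.5, -23.42) → (4.99, -3.74) − 0.01·(1.5, -23.42) = (4.975, -3.5058)
h(4.975, -3.5058) = 32.3228832

32.3228832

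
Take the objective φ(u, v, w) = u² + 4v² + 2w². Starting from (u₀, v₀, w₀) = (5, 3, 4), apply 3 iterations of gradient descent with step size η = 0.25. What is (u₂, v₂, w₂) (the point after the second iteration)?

(1.25, 3, 0)

∇φ = (2u, 8v, 4w)
(u₁, v₁, w₁) = (5, 3, 4) − 0.25·(10, 24, 16) = (2.5, -3, 0)
(u₂, v₂, w₂) = (2.5, -3, 0) − 0.25·(5, -24, 0) = (1.25, 3, 0)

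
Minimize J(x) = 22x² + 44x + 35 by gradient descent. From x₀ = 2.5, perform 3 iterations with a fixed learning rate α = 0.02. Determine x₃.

J′(x) = 44x + 44
Step 1: J′(2.5) = 154; x₁ = 2.5 − 0.02·154 = -0.58
Step 2: J′(-0.58) = 18.48; x₂ = -0.58 − 0.02·18.48 = -0.9496
Step 3: J′(-0.9496) = 2.2176; x₃ = -0.9496 − 0.02·2.2176 = -0.993952

-0.993952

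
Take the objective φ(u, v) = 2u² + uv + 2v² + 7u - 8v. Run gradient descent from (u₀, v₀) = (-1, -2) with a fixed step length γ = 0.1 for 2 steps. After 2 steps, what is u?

∇φ = (4u + v + 7, u + 4v - 8)
(u₁, v₁) = (-1, -2) − 0.1·(1, -17) = (-1.1, -0.3)
(u₂, v₂) = (-1.1, -0.3) − 0.1·(2.3, -10.3) = (-1.33, 0.73)
u = -1.33

-1.33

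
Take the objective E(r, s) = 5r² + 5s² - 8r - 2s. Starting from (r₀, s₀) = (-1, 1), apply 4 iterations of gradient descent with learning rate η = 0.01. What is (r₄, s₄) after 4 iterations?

∇E = (10r - 8, 10s - 2)
Step 1: at (-1, 1), ∇E = (-18, 8) → (-1, 1) − 0.01·(-18, 8) = (-0.82, 0.92)
Step 2: at (-0.82, 0.92), ∇E = (-16.2, 7.2) → (-0.82, 0.92) − 0.01·(-16.2, 7.2) = (-0.658, 0.848)
Step 3: at (-0.658, 0.848), ∇E = (-14.58, 6.48) → (-0.658, 0.848) − 0.01·(-14.58, 6.48) = (-0.5122, 0.7832)
Step 4: at (-0.5122, 0.7832), ∇E = (-13.122, 5.832) → (-0.5122, 0.7832) − 0.01·(-13.122, 5.832) = (-0.38098, 0.72488)

(-0.38098, 0.72488)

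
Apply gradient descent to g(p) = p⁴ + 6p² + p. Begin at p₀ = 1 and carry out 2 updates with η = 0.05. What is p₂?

0.009325

g′(p) = 4p³ + 12p + 1
p₁ = 1 − 0.05·17 = 0.15
p₂ = 0.15 − 0.05·2.8135 = 0.009325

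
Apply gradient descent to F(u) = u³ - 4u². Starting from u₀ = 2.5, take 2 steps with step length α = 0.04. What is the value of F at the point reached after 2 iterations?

-9.455789862207

F′(u) = 3u² - 8u
Step 1: F′(2.5) = -1.25; u₁ = 2.5 − 0.04·(-1.25) = 2.55
Step 2: F′(2.55) = -0.8925; u₂ = 2.55 − 0.04·(-0.8925) = 2.5857
F(2.5857) = -9.455789862207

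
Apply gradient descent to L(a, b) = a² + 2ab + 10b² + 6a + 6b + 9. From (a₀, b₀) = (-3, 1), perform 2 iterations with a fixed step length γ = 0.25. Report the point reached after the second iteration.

(-1.25, 16.25)

∇L = (2a + 2b + 6, 2a + 20b + 6)
(a₁, b₁) = (-3, 1) − 0.25·(2, 20) = (-3.5, -4)
(a₂, b₂) = (-3.5, -4) − 0.25·(-9, -81) = (-1.25, 16.25)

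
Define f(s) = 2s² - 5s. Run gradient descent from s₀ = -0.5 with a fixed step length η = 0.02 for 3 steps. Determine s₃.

-0.112704

f′(s) = 4s - 5
Step 1: f′(-0.5) = -7; s₁ = -0.5 − 0.02·(-7) = -0.36
Step 2: f′(-0.36) = -6.44; s₂ = -0.36 − 0.02·(-6.44) = -0.2312
Step 3: f′(-0.2312) = -5.9248; s₃ = -0.2312 − 0.02·(-5.9248) = -0.112704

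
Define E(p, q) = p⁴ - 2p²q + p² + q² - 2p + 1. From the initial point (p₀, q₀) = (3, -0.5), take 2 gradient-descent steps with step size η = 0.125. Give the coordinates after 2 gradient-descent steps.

∇E = (4p³ - 4pq + 2p - 2, -2p² + 2q)
Step 1: at (3, -0.5), ∇E = (118, -19) → (3, -0.5) − 0.125·(118, -19) = (-11.75, 1.875)
Step 2: at (-11.75, 1.875), ∇E = (-6426.3125, -272.375) → (-11.75, 1.875) − 0.125·(-6426.3125, -272.375) = (791.5390625, 35.921875)

(791.5390625, 35.921875)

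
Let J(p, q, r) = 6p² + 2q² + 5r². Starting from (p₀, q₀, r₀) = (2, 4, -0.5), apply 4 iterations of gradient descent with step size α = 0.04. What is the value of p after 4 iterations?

0.14623232

∇J = (12p, 4q, 10r)
Step 1: at (2, 4, -0.5), ∇J = (24, 16, -5) → (2, 4, -0.5) − 0.04·(24, 16, -5) = (1.04, 3.36, -0.3)
Step 2: at (1.04, 3.36, -0.3), ∇J = (12.48, 13.44, -3) → (1.04, 3.36, -0.3) − 0.04·(12.48, 13.44, -3) = (0.5408, 2.8224, -0.18)
Step 3: at (0.5408, 2.8224, -0.18), ∇J = (6.4896, 11.2896, -1.8) → (0.5408, 2.8224, -0.18) − 0.04·(6.4896, 11.2896, -1.8) = (0.281216, 2.370816, -0.108)
Step 4: at (0.281216, 2.370816, -0.108), ∇J = (3.374592, 9.483264, -1.08) → (0.281216, 2.370816, -0.108) − 0.04·(3.374592, 9.483264, -1.08) = (0.14623232, 1.99148544, -0.0648)
p = 0.14623232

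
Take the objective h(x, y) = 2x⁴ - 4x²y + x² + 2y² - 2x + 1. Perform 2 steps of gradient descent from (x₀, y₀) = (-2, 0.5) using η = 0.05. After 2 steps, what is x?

1.0856

∇h = (8x³ - 8xy + 2x - 2, -4x² + 4y)
Step 1: at (-2, 0.5), ∇h = (-62, -14) → (-2, 0.5) − 0.05·(-62, -14) = (1.1, 1.2)
Step 2: at (1.1, 1.2), ∇h = (0.288, -0.04) → (1.1, 1.2) − 0.05·(0.288, -0.04) = (1.0856, 1.202)
x = 1.0856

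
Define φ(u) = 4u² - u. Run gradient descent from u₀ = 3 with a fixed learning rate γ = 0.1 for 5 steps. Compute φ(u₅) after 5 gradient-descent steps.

φ′(u) = 8u - 1
u₁ = 3 − 0.1·23 = 0.7
u₂ = 0.7 − 0.1·4.6 = 0.24
u₃ = 0.24 − 0.1·0.92 = 0.148
u₄ = 0.148 − 0.1·0.184 = 0.1296
u₅ = 0.1296 − 0.1·0.0368 = 0.12592
φ(0.12592) = -0.0624966144

-0.0624966144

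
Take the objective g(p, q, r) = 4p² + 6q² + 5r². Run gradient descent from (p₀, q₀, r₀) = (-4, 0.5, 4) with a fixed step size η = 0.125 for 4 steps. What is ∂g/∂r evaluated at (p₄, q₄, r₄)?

∇g = (8p, 12q, 10r)
(p₁, q₁, r₁) = (-4, 0.5, 4) − 0.125·(-32, 6, 40) = (0, -0.25, -1)
(p₂, q₂, r₂) = (0, -0.25, -1) − 0.125·(0, -3, -10) = (0, 0.125, 0.25)
(p₃, q₃, r₃) = (0, 0.125, 0.25) − 0.125·(0, 1.5, 2.5) = (0, -0.0625, -0.0625)
(p₄, q₄, r₄) = (0, -0.0625, -0.0625) − 0.125·(0, -0.75, -0.625) = (0, 0.03125, 0.015625)
∂g/∂r at (0, 0.03125, 0.015625) = 0.15625

0.15625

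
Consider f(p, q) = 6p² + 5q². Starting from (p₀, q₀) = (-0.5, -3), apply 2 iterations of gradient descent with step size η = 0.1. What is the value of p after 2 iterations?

∇f = (12p, 10q)
(p₁, q₁) = (-0.5, -3) − 0.1·(-6, -30) = (0.1, 0)
(p₂, q₂) = (0.1, 0) − 0.1·(1.2, 0) = (-0.02, 0)
p = -0.02

-0.02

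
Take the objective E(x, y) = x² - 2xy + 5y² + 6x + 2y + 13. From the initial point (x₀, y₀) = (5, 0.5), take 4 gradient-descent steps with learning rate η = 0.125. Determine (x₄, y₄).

∇E = (2x - 2y + 6, -2x + 10y + 2)
(x₁, y₁) = (5, 0.5) − 0.125·(15, -3) = (3.125, 0.875)
(x₂, y₂) = (3.125, 0.875) − 0.125·(10.5, 4.5) = (1.8125, 0.3125)
(x₃, y₃) = (1.8125, 0.3125) − 0.125·(9, 1.5) = (0.6875, 0.125)
(x₄, y₄) = (0.6875, 0.125) − 0.125·(7.125, 1.875) = (-0.203125, -0.109375)

(-0.203125, -0.109375)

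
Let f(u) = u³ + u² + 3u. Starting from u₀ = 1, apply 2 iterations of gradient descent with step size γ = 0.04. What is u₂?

0.450112

f′(u) = 3u² + 2u + 3
u₁ = 1 − 0.04·8 = 0.68
u₂ = 0.68 − 0.04·5.7472 = 0.450112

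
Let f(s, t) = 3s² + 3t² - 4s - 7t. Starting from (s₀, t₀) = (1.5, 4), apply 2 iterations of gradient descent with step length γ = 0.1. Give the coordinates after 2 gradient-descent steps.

(0.8, 1.62)

∇f = (6s - 4, 6t - 7)
(s₁, t₁) = (1.5, 4) − 0.1·(5, 17) = (1, 2.3)
(s₂, t₂) = (1, 2.3) − 0.1·(2, 6.8) = (0.8, 1.62)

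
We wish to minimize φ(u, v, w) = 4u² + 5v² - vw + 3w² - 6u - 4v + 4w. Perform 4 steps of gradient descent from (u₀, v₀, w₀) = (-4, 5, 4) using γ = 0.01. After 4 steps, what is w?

3.136856

∇φ = (8u - 6, 10v - w - 4, -v + 6w + 4)
Step 1: at (-4, 5, 4), ∇φ = (-38, 42, 23) → (-4, 5, 4) − 0.01·(-38, 42, 23) = (-3.62, 4.58, 3.77)
Step 2: at (-3.62, 4.58, 3.77), ∇φ = (-34.96, 38.03, 22.04) → (-3.62, 4.58, 3.77) − 0.01·(-34.96, 38.03, 22.04) = (-3.2704, 4.1997, 3.5496)
Step 3: at (-3.2704, 4.1997, 3.5496), ∇φ = (-32.1632, 34.4474, 21.0979) → (-3.2704, 4.1997, 3.5496) − 0.01·(-32.1632, 34.4474, 21.0979) = (-2.948768, 3.855226, 3.338621)
Step 4: at (-2.948768, 3.855226, 3.338621), ∇φ = (-29.590144, 31.213639, 20.1765) → (-2.948768, 3.855226, 3.338621) − 0.01·(-29.590144, 31.213639, 20.1765) = (-2.65286656, 3.54308961, 3.136856)
w = 3.136856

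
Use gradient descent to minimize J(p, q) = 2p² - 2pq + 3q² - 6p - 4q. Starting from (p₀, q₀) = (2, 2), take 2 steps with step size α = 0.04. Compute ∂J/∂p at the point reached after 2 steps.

∇J = (4p - 2q - 6, -2p + 6q - 4)
(p₁, q₁) = (2, 2) − 0.04·(-2, 4) = (2.08, 1.84)
(p₂, q₂) = (2.08, 1.84) − 0.04·(-1.36, 2.88) = (2.1344, 1.7248)
∂J/∂p at (2.1344, 1.7248) = -0.912

-0.912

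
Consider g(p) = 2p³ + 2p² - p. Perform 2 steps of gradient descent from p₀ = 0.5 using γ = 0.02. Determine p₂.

g′(p) = 6p² + 4p - 1
p₁ = 0.5 − 0.02·2.5 = 0.45
p₂ = 0.45 − 0.02·2.015 = 0.4097

0.4097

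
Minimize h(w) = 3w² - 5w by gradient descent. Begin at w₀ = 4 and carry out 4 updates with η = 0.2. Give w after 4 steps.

0.8384

h′(w) = 6w - 5
Step 1: h′(4) = 19; w₁ = 4 − 0.2·19 = 0.2
Step 2: h′(0.2) = -3.8; w₂ = 0.2 − 0.2·(-3.8) = 0.96
Step 3: h′(0.96) = 0.76; w₃ = 0.96 − 0.2·0.76 = 0.808
Step 4: h′(0.808) = -0.152; w₄ = 0.808 − 0.2·(-0.152) = 0.8384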